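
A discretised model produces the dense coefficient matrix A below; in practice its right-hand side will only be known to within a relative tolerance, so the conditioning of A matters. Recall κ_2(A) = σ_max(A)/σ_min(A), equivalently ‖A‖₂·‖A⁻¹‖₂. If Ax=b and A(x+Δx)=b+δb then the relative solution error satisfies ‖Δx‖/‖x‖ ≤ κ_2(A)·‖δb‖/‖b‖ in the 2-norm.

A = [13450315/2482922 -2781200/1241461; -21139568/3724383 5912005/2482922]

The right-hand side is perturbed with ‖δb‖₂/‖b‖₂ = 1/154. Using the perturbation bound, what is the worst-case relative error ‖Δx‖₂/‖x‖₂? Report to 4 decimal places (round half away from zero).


2.5660

form AᵀA = [312423315037/5074921332 -10847950240/422910111; -10847950240/422910111 6026899925/563880148] with trace 14102515937/195189282 and determinant 52200625/1561514256
eigenvalues of AᵀA: λ = (tr ± √(tr²−4·det))/2 = 289/4, 180625/390378564
κ = σ_max/σ_min = (17/2)/(425/19758) = 395.1600
worst-case relative error ≤ 395.1600 × 1/154 = 2.5660


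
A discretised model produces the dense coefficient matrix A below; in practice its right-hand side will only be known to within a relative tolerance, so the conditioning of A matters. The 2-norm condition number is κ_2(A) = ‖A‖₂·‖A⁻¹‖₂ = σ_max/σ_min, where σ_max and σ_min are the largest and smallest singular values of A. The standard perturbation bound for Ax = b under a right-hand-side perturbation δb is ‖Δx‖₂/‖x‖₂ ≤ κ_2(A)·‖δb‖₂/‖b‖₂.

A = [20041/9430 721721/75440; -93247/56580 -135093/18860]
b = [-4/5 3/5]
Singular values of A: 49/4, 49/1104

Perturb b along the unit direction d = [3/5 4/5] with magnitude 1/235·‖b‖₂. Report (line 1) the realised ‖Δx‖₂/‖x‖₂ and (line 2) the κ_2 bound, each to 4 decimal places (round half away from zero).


1.1745
1.1745

σ_max = 49/4, σ_min = 49/1104
κ_2(A) = (49/4) / (49/1104) = 276.0000
bound on ‖Δx‖/‖x‖: κ·ε = 276.0000·1/235 = 1.1745
solve Ax = b  →  x = [-0.0179 -0.0796]
‖b‖ = 1.0000, ‖x‖ = 0.0816
re-solving with b+δb shifts x by Δx of norm 0.0959
realised ‖Δx‖/‖x‖ = 1.1745
realised/bound = 1 exactly: the bound is attained for this b and d


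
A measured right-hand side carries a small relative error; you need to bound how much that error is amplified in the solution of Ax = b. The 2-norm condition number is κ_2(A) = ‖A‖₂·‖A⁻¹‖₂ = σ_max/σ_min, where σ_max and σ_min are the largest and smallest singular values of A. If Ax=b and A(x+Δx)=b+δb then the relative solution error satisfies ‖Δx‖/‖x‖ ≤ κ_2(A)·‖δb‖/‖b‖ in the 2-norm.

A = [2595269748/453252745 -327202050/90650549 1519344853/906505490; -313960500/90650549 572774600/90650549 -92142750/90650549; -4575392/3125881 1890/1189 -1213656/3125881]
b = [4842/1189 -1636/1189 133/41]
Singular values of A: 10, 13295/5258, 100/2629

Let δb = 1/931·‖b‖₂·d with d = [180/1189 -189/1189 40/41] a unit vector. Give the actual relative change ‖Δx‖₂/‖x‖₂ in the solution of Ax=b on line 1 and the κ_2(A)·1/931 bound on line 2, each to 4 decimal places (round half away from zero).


0.0014
0.2824

from the listed singular values, σ₁ = 10, σ_n = 100/2629
condition number: 10 ÷ (100/2629) = 262.9000
worst-case relative error ≤ 262.9000 × 1/931 = 0.2824
solve Ax = b  →  x = [-28.6963 0.3283 101.1719]
‖b‖ = 5.3852, ‖x‖ = 105.1634
with δb = [0.0009 -0.0009 0.0056], A·Δx = δb → ‖Δx‖ = 0.1521
dividing the unrounded norms, ‖Δx‖/‖x‖ = 0.0014
so the bound overstates the realised error by a factor of ≈ 195.2835 (computed from the unrounded values)


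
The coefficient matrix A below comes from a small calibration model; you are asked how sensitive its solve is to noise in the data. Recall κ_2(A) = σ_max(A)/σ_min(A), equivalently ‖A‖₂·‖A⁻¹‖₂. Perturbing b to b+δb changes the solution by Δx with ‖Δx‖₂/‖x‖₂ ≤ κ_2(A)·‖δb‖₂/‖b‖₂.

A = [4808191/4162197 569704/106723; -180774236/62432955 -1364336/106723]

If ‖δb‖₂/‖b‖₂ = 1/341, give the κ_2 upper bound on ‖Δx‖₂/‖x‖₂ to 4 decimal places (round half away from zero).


AᵀA = [224148118681609/23064342426225 22132729440712/512540942805; 22132729440712/512540942805 2185975368512/11389798729]; tr = 2766655704889/13720608225, det = 6505390336/13720608225
λ_max, λ_min = (2766655704889/13720608225 ± √7654026757746245630047921/188255090063937650625)/2 = 5041/25, 1290496/548824329
κ = σ_max/σ_min = (71/5)/(1136/23427) = 292.8375
bound on ‖Δx‖/‖x‖: κ·ε = 292.8375·1/341 = 0.8588

0.8588


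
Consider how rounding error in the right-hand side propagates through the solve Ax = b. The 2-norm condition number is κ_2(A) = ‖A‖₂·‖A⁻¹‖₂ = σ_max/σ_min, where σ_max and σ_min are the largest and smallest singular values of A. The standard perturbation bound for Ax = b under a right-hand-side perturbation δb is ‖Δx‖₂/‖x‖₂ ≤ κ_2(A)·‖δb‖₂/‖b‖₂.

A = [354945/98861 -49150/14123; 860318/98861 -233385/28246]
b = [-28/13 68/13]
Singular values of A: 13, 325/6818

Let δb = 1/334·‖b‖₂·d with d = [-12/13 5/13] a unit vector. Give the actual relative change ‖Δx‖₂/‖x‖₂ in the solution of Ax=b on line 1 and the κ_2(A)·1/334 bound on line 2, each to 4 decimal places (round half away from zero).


from the listed singular values, σ₁ = 13, σ_n = 325/6818
κ = σ_max/σ_min = 13/(325/6818) = 272.7200
κ_2(A)·‖δb‖/‖b‖ = 0.8165
solve Ax = b  →  x = [58.0944 60.5530]
‖b‖₂ = 5.6569 and ‖x‖₂ = 83.9144
with δb = [-0.0156 0.0065], A·Δx = δb → ‖Δx‖ = 0.3553
realised ‖Δx‖/‖x‖ = 0.0042
realised/bound (from unrounded values) ≈ 0.0052

0.0042
0.8165


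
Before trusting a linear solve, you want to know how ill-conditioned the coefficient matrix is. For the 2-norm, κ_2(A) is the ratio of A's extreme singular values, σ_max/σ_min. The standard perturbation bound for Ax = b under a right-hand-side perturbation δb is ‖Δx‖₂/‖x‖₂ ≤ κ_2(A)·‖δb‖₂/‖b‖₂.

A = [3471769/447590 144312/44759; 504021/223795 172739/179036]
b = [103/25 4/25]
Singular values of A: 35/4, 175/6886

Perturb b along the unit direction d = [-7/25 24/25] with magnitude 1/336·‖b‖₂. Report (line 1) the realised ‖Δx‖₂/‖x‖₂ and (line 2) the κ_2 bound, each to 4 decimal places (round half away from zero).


0.0123
1.0247

largest singular value 35/4, smallest 175/6886
κ = σ_max/σ_min = (35/4)/(175/6886) = 344.3000
perturbation bound = 344.3000·1/336 = 1.0247
solve Ax = b  →  x = [15.5560 -36.1459]
2-norm of b is 4.1231; of x, 39.3512
re-solving with b+δb shifts x by Δx of norm 0.4829
relative error = 0.0123
tightness: 0.0123 against a bound of 1.0247 (unrounded ratio ≈ 0.0120)


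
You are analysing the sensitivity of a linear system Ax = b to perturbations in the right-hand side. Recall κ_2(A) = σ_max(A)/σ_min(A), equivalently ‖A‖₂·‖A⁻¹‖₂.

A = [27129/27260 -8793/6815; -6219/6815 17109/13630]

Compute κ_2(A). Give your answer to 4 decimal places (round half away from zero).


70.5000

M = AᵀA = [1610937/883600 -536679/220900; -536679/220900 715797/220900]. tr(M)=178965/35344, det(M)=729/141376
eigenvalues of AᵀA: λ = (tr ± √(tr²−4·det))/2 = 81/16, 9/8836
κ = σ_max/σ_min = (9/4)/(3/94) = 70.5000


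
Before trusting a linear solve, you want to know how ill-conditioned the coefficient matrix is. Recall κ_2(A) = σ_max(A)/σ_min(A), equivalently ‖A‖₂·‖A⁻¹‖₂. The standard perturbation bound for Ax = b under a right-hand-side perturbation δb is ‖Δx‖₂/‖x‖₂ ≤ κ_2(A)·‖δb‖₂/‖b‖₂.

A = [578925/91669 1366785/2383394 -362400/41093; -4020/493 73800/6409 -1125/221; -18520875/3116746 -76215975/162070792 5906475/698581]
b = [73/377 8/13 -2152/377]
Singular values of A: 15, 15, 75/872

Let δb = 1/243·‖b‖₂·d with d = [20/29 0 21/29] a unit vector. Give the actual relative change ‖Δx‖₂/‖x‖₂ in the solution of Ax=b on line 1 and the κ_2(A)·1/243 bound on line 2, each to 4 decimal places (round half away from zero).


from the listed singular values, σ₁ = 15, σ_n = 75/872
condition number: 15 ÷ (75/872) = 174.4000
worst-case relative error ≤ 174.4000 × 1/243 = 0.7177
solve Ax = b  →  x = [-28.1654 -29.6703 -22.1208]
‖b‖₂ = 5.7446 and ‖x‖₂ = 46.5075
re-solving with b+δb shifts x by Δx of norm 0.2749
relative error = 0.0059
realised/bound (from unrounded values) ≈ 0.0082

0.0059
0.7177


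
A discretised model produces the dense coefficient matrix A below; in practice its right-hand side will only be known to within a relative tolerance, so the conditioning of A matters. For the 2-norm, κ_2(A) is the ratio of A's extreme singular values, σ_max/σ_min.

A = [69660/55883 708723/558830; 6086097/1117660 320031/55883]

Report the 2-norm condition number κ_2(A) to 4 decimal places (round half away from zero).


form AᵀA = [23189519889/743107600 1217417607/37155380; 1217417607/37155380 6391595709/185776900] with trace 2318949/35344 and determinant 4782969/88360000
λ_max, λ_min = (2318949/35344 ± √3360783741119289/780748960000)/2 = 6561/100, 729/883600
so κ_2 = √((6561/100) / (729/883600)) = 282.0000

282.0000


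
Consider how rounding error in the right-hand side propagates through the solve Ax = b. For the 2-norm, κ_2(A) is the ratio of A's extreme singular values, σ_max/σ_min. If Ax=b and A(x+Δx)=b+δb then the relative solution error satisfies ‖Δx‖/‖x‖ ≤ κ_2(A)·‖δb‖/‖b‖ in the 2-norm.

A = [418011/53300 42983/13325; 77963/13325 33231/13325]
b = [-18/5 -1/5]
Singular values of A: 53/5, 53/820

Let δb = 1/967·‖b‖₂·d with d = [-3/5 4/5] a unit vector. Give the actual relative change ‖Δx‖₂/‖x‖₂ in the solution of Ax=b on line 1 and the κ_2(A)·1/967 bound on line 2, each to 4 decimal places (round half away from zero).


0.0019
0.1696

from the listed singular values, σ₁ = 53/5, σ_n = 53/820
condition number: (53/5) ÷ (53/820) = 164.0000
bound on ‖Δx‖/‖x‖: κ·ε = 164.0000·1/967 = 0.1696
solve Ax = b  →  x = [-12.1626 28.4543]
‖b‖ = 3.6056, ‖x‖ = 30.9447
re-solving with b+δb shifts x by Δx of norm 0.0577
dividing the unrounded norms, ‖Δx‖/‖x‖ = 0.0019
realised/bound (from unrounded values) ≈ 0.0110


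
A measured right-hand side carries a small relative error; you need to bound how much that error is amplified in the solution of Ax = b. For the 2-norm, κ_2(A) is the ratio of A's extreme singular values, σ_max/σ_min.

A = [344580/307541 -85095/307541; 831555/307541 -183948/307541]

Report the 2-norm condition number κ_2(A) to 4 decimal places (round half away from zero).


M = AᵀA = [4794195825/559653649 -1078608960/559653649; -1078608960/559653649 243065241/559653649]. tr(M)=2996586/332929, det(M)=2025/332929
solving λ² − 2996586/332929·λ + 2025/332929 = 0 gives λ = 9, 225/332929
κ = σ_max/σ_min = 3/(15/577) = 115.4000

115.4000


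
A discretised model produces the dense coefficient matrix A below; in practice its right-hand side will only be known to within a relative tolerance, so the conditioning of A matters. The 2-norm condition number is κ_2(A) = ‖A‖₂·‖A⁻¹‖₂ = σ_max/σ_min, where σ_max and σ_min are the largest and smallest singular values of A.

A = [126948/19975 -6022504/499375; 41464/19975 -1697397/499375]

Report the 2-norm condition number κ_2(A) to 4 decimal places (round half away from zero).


58.7500

AᵀA = [142680464/3192005 -6679405656/79800125; -6679405656/79800125 62642737609/399000625]; tr = 278469881/1380625, det = 406586896/34515625
λ_max, λ_min = (278469881/1380625 ± √77455659578827761/1906125390625)/2 = 5041/25, 80656/1380625
κ_2(A) = √(λ_max/λ_min) = √((5041/25) / (80656/1380625)) = 58.7500


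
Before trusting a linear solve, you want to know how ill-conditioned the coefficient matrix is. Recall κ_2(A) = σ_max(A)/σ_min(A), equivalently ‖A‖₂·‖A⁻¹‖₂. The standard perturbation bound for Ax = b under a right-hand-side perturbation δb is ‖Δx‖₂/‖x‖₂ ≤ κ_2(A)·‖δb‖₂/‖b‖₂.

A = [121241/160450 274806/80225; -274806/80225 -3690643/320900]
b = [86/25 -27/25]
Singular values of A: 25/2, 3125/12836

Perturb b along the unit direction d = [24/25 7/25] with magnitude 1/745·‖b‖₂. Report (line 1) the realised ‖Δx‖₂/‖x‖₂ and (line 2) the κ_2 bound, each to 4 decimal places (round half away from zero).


0.0016
0.0689

from the listed singular values, σ₁ = 25/2, σ_n = 3125/12836
κ = σ_max/σ_min = (25/2)/(3125/12836) = 51.3440
worst-case relative error ≤ 51.3440 × 1/745 = 0.0689
solve Ax = b  →  x = [-11.7849 3.6039]
‖b‖₂ = 3.6056 and ‖x‖₂ = 12.3236
with δb = [0.0046 0.0014], A·Δx = δb → ‖Δx‖ = 0.0199
realised ‖Δx‖/‖x‖ = 0.0016
so the bound overstates the realised error by a factor of ≈ 42.7244 (computed from the unrounded values)


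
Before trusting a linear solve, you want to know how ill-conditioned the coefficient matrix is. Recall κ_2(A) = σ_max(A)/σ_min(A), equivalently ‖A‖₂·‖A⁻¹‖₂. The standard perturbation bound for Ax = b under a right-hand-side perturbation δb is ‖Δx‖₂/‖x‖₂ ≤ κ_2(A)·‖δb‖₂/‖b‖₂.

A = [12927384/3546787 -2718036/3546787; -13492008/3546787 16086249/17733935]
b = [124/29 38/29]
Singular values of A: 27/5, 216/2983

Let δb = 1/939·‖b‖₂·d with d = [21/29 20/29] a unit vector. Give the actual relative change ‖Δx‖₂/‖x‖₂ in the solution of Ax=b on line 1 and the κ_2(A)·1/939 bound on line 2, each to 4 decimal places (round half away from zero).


from the listed singular values, σ₁ = 27/5, σ_n = 216/2983
condition number: (27/5) ÷ (216/2983) = 74.5750
κ_2(A)·‖δb‖/‖b‖ = 0.0794
solve Ax = b  →  x = [12.4874 53.8121]
‖b‖ = 4.4721, ‖x‖ = 55.2420
Δx = A⁻¹·δb where δb = 1/939·4.4721·d; ‖Δx‖ = 0.0658
realised ‖Δx‖/‖x‖ = 0.0012
so the bound overstates the realised error by a factor of ≈ 66.7034 (computed from the unrounded values)

0.0012
0.0794


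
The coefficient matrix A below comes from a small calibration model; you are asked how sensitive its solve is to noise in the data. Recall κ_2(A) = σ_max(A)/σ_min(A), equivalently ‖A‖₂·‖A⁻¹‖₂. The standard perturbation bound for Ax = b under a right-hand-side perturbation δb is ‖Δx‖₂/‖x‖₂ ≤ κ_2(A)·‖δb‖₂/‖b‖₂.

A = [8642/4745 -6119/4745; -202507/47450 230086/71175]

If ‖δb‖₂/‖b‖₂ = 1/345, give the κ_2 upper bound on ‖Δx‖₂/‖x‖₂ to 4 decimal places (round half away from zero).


AᵀA = [286849121/13322500 -161319779/9991875; -161319779/9991875 363100909/29975625]; tr = 161361829/4796100, det = 707281/4796100
eigenvalues of AᵀA: λ = (tr ± √(tr²−4·det))/2 = 841/25, 841/191844
so κ_2 = √((841/25) / (841/191844)) = 87.6000
perturbation bound = 87.6000·1/345 = 0.2539

0.2539


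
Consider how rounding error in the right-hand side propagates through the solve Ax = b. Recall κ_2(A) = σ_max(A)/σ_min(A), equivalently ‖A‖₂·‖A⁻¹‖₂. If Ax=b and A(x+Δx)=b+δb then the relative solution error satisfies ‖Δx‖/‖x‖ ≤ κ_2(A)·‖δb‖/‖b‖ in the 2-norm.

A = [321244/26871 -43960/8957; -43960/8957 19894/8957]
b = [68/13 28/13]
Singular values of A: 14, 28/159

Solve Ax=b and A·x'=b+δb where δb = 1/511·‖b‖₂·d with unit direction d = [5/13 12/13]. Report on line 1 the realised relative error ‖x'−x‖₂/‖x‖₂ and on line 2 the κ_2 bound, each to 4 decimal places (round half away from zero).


from the listed singular values, σ₁ = 14, σ_n = 28/159
κ = σ_max/σ_min = 14/(28/159) = 79.5000
perturbation bound = 79.5000·1/511 = 0.1556
solve Ax = b  →  x = [9.0000 20.8571]
2-norm of b is 5.6569; of x, 22.7161
δb = ε·‖b‖·d = [0.0043 0.0102]; solving A·Δx = δb gives ‖Δx‖ = 0.0629
relative error = 0.0028
tightness: 0.0028 against a bound of 0.1556 (unrounded ratio ≈ 0.0178)

0.0028
0.1556


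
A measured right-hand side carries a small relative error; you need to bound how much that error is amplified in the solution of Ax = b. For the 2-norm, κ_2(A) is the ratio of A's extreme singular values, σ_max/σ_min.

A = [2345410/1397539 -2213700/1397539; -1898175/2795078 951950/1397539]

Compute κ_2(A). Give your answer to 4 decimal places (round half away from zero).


M = AᵀA = [151519885225/46227580036 -36068153625/11556895009; -36068153625/11556895009 34359032500/11556895009]. tr(M)=343586225/54967396, det(M)=62500/13741849
char-poly roots: 25/4 and 10000/13741849
so κ_2 = √((25/4) / (10000/13741849)) = 92.6750

92.6750


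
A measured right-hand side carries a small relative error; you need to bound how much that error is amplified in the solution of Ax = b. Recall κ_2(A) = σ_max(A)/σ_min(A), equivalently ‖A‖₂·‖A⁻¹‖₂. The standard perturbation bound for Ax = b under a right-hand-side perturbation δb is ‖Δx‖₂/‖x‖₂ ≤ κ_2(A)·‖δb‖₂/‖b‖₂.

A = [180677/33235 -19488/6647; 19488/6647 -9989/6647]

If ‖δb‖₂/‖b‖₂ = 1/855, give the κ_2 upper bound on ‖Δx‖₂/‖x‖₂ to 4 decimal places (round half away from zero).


0.1345

AᵀA = [145808761/3822025 -15551424/764405; -15551424/764405 1659385/152881]; tr = 648074/13225, det = 2401/13225
char-poly roots: 49 and 49/13225
κ = σ_max/σ_min = 7/(7/115) = 115.0000
bound on ‖Δx‖/‖x‖: κ·ε = 115.0000·1/855 = 0.1345


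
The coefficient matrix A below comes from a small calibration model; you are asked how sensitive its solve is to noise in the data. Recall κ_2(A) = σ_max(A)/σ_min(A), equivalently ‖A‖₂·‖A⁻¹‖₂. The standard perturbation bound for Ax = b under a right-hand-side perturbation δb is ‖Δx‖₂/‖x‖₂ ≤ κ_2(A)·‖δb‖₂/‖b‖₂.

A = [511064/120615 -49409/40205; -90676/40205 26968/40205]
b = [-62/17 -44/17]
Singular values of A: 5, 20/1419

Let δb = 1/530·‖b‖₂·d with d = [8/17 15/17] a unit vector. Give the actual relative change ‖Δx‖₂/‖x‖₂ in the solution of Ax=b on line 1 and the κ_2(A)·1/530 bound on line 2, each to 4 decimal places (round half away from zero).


0.0021
0.6693

from the listed singular values, σ₁ = 5, σ_n = 20/1419
condition number: 5 ÷ (20/1419) = 354.7500
worst-case relative error ≤ 354.7500 × 1/530 = 0.6693
solve Ax = b  →  x = [-79.8480 -272.3360]
‖b‖₂ = 4.4721 and ‖x‖₂ = 283.8003
re-solving with b+δb shifts x by Δx of norm 0.5987
relative error = 0.0021
realised/bound (from unrounded values) ≈ 0.0032


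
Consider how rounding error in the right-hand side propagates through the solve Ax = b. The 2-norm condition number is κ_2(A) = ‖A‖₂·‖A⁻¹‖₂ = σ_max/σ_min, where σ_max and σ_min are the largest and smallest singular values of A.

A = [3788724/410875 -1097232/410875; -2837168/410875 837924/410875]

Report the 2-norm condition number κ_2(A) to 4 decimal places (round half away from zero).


394.4400

M = AᵀA = [896158072336/6752730625 -261377614848/6752730625; -261377614848/6752730625 76241387664/6752730625]. tr(M)=1555839136/10804369, det(M)=1440000/10804369
λ_max, λ_min = (1555839136/10804369 ± √2420573183943786496/116734389488161)/2 = 144, 10000/10804369
κ = σ_max/σ_min = 12/(100/3287) = 394.4400


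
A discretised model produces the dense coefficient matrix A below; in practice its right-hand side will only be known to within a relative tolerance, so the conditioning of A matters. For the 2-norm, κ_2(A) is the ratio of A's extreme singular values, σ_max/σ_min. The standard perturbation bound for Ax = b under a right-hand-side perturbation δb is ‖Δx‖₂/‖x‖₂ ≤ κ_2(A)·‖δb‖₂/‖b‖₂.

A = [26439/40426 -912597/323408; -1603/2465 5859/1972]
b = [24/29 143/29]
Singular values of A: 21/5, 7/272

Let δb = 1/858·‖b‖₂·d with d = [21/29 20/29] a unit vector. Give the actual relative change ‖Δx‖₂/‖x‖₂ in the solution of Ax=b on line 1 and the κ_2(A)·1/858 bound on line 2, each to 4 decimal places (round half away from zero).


0.0015
0.1902

from the listed singular values, σ₁ = 21/5, σ_n = 7/272
κ_2(A) = (21/5) / (7/272) = 163.2000
perturbation bound = 163.2000·1/858 = 0.1902
solve Ax = b  →  x = [151.4808 34.8153]
‖b‖₂ = 5.0000 and ‖x‖₂ = 155.4302
re-solving with b+δb shifts x by Δx of norm 0.2264
relative error = 0.0015
realised/bound (from unrounded values) ≈ 0.0077


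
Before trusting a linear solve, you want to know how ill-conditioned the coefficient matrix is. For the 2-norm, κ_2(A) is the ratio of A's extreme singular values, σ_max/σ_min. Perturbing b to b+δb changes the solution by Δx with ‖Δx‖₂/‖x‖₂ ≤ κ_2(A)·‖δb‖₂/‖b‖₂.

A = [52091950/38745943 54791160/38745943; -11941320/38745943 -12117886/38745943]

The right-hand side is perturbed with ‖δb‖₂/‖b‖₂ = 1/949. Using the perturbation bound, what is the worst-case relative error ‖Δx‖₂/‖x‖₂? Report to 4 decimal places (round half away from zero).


M = AᵀA = [58589230100/30795464501 61516788480/30795464501; 61516788480/30795464501 64594440404/30795464501]. tr(M)=4247712776/1061912569, det(M)=250000/1061912569
eigenvalues of AᵀA: λ = (tr ± √(tr²−4·det))/2 = 4, 62500/1061912569
κ_2(A) = √(λ_max/λ_min) = √(4 / (62500/1061912569)) = 260.6960
κ_2(A)·‖δb‖/‖b‖ = 0.2747

0.2747


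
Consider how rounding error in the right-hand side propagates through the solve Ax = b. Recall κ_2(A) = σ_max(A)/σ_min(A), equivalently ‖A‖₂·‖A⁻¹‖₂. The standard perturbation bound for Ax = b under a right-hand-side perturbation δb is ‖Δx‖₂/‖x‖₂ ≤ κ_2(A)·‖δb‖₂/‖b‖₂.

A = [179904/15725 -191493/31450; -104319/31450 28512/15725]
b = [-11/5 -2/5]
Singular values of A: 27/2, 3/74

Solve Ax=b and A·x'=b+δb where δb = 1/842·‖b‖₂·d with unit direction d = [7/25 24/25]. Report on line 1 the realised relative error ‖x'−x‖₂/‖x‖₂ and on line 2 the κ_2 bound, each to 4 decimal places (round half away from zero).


from the listed singular values, σ₁ = 27/2, σ_n = 3/74
κ = σ_max/σ_min = (27/2)/(3/74) = 333.0000
perturbation bound = 333.0000·1/842 = 0.3955
solve Ax = b  →  x = [-11.7386 -21.6950]
‖b‖₂ = 2.2361 and ‖x‖₂ = 24.6671
re-solving with b+δb shifts x by Δx of norm 0.0655
dividing the unrounded norms, ‖Δx‖/‖x‖ = 0.0027
tightness: 0.0027 against a bound of 0.3955 (unrounded ratio ≈ 0.0067)

0.0027
0.3955


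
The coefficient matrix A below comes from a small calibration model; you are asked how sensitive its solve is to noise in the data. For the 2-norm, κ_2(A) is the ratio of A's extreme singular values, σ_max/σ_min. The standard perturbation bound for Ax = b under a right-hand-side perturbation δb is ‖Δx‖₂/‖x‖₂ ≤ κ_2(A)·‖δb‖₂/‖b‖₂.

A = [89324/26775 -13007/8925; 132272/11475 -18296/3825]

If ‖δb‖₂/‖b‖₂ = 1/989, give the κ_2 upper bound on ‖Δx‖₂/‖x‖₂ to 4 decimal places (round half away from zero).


0.2030

M = AᵀA = [1486571536/10323369 -206462260/3441123; -206462260/3441123 28680121/1147041]. tr(M)=1744692625/10323369, det(M)=7311616/10323369
λ_max, λ_min = (1744692625/10323369 ± √3043650433689573409/106571947510161)/2 = 169, 43264/10323369
so κ_2 = √(169 / (43264/10323369)) = 200.8125
bound on ‖Δx‖/‖x‖: κ·ε = 200.8125·1/989 = 0.2030


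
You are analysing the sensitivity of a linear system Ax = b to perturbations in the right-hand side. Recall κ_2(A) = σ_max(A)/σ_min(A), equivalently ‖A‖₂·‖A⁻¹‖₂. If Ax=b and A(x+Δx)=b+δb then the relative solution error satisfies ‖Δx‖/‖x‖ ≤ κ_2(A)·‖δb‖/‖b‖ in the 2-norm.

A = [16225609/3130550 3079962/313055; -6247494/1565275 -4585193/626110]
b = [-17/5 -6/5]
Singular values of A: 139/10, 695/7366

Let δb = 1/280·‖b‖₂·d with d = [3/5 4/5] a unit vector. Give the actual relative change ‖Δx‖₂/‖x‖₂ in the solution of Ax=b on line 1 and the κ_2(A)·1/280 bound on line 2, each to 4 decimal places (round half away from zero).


σ_max = 139/10, σ_min = 695/7366
κ = σ_max/σ_min = (139/10)/(695/7366) = 147.3200
κ_2(A)·‖δb‖/‖b‖ = 0.5261
solve Ax = b  →  x = [27.9873 -15.0896]
2-norm of b is 3.6056; of x, 31.7960
Δx = A⁻¹·δb where δb = 1/280·3.6056·d; ‖Δx‖ = 0.1365
realised ‖Δx‖/‖x‖ = 0.0043
tightness: 0.0043 against a bound of 0.5261 (unrounded ratio ≈ 0.0082)

0.0043
0.5261


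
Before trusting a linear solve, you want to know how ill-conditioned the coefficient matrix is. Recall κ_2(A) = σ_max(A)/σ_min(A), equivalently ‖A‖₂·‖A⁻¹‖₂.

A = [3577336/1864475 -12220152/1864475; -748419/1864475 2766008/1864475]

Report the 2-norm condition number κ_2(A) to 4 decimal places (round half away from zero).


227.3750

AᵀA = [7946141497/2067975625 -27237193704/2067975625; -27237193704/2067975625 93386624128/2067975625]; tr = 162132425/3308761, det = 153664/3308761
eigenvalues of AᵀA: λ = (tr ± √(tr²−4·det))/2 = 49, 3136/3308761
so κ_2 = √(49 / (3136/3308761)) = 227.3750


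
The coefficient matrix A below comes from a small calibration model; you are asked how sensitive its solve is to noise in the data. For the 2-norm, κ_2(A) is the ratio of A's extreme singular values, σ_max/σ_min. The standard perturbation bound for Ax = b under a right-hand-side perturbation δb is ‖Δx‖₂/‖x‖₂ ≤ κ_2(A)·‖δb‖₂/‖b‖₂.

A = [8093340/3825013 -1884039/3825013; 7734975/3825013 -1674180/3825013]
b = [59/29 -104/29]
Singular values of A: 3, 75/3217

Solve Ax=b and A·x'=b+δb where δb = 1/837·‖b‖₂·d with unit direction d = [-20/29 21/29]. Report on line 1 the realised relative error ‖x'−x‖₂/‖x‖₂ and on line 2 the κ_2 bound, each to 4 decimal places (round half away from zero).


0.0012
0.1537

σ_max = 3, σ_min = 75/3217
κ_2(A) = 3 / (75/3217) = 128.6800
bound on ‖Δx‖/‖x‖: κ·ε = 128.6800·1/837 = 0.1537
solve Ax = b  →  x = [-37.9876 -167.3154]
2-norm of b is 4.1231; of x, 171.5737
with δb = [-0.0034 0.0036], A·Δx = δb → ‖Δx‖ = 0.2113
realised ‖Δx‖/‖x‖ = 0.0012
realised/bound (from unrounded values) ≈ 0.0080


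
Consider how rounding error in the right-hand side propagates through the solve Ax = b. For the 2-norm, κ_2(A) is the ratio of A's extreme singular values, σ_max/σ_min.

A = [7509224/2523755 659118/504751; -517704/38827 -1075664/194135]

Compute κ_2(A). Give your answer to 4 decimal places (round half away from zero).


AᵀA = [707175546496/3789018025 58930061616/757803605; 58930061616/757803605 122785768804/3789018025]; tr = 196440548/896809, det = 479785216/560505625
char-poly roots: 5476/25 and 87616/22420225
σ_max=√(5476/25)=(74/5), σ_min=√(87616/22420225)=(296/4735) → κ = 236.7500

236.7500


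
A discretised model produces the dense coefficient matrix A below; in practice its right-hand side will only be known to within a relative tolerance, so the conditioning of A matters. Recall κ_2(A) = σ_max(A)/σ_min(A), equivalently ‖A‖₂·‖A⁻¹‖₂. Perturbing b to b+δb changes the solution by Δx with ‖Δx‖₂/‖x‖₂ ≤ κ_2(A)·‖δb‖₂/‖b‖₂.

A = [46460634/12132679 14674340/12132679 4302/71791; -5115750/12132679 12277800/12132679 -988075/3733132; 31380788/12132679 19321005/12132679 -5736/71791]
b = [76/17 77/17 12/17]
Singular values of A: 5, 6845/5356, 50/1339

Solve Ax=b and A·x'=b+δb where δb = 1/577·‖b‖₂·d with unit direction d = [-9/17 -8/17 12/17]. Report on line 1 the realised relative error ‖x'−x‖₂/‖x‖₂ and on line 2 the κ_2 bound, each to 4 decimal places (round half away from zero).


from the listed singular values, σ₁ = 5, σ_n = 50/1339
κ = σ_max/σ_min = 5/(50/1339) = 133.9000
worst-case relative error ≤ 133.9000 × 1/577 = 0.2321
solve Ax = b  →  x = [8.9015 -19.2837 -105.0226]
‖b‖ = 6.4031, ‖x‖ = 107.1487
δb = ε·‖b‖·d = [-0.0059 -0.0052 0.0078]; solving A·Δx = δb gives ‖Δx‖ = 0.2972
dividing the unrounded norms, ‖Δx‖/‖x‖ = 0.0028
so the bound overstates the realised error by a factor of ≈ 83.6691 (computed from the unrounded values)

0.0028
0.2321


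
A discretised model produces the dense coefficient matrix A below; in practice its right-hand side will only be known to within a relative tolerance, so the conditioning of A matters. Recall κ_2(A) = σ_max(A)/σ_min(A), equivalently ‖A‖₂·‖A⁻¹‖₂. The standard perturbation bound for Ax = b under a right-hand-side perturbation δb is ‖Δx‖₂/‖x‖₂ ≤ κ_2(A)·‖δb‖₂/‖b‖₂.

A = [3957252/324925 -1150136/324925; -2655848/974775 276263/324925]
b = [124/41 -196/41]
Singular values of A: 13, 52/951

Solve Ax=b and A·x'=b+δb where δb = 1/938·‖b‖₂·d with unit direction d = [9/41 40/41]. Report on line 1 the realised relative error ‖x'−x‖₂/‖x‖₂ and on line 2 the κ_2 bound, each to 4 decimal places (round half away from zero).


0.0015
0.2535

from the listed singular values, σ₁ = 13, σ_n = 52/951
κ = σ_max/σ_min = 13/(52/951) = 237.7500
worst-case relative error ≤ 237.7500 × 1/938 = 0.2535
solve Ax = b  →  x = [-20.1877 -70.3138]
‖b‖₂ = 5.6569 and ‖x‖₂ = 73.1545
δb = ε·‖b‖·d = [0.0013 0.0059]; solving A·Δx = δb gives ‖Δx‖ = 0.1103
realised ‖Δx‖/‖x‖ = 0.0015
tightness: 0.0015 against a bound of 0.2535 (unrounded ratio ≈ 0.0059)


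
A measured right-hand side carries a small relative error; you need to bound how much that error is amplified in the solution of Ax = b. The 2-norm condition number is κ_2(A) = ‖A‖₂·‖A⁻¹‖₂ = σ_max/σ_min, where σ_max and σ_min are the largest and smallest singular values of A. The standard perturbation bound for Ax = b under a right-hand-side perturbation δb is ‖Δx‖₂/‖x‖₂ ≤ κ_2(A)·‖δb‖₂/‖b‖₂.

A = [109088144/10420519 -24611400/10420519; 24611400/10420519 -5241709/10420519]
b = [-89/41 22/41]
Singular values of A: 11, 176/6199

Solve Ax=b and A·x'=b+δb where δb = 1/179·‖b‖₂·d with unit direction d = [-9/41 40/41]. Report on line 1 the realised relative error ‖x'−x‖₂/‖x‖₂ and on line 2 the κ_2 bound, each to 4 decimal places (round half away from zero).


from the listed singular values, σ₁ = 11, σ_n = 176/6199
condition number: 11 ÷ (176/6199) = 387.4375
bound on ‖Δx‖/‖x‖: κ·ε = 387.4375·1/179 = 2.1645
solve Ax = b  →  x = [7.5542 34.4024]
‖b‖ = 2.2361, ‖x‖ = 35.2221
δb = ε·‖b‖·d = [-0.0027 0.0122]; solving A·Δx = δb gives ‖Δx‖ = 0.4400
dividing the unrounded norms, ‖Δx‖/‖x‖ = 0.0125
tightness: 0.0125 against a bound of 2.1645 (unrounded ratio ≈ 0.0058)

0.0125
2.1645


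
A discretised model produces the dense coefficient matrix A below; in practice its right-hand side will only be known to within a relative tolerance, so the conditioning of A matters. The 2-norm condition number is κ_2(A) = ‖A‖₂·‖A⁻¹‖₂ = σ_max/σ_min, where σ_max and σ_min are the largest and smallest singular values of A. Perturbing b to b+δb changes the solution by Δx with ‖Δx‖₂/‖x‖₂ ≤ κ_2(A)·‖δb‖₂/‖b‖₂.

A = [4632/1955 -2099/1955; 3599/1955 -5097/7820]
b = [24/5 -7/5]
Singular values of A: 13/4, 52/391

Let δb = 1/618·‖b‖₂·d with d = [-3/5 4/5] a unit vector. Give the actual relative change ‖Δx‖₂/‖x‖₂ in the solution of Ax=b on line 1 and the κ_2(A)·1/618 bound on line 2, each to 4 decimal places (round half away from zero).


largest singular value 13/4, smallest 52/391
κ = σ_max/σ_min = (13/4)/(52/391) = 24.4375
κ_2(A)·‖δb‖/‖b‖ = 0.0395
solve Ax = b  →  x = [-10.7160 -28.1183]
2-norm of b is 5.0000; of x, 30.0911
δb = ε·‖b‖·d = [-0.0049 0.0065]; solving A·Δx = δb gives ‖Δx‖ = 0.0608
dividing the unrounded norms, ‖Δx‖/‖x‖ = 0.0020
so the bound overstates the realised error by a factor of ≈ 19.5592 (computed from the unrounded values)

0.0020
0.0395


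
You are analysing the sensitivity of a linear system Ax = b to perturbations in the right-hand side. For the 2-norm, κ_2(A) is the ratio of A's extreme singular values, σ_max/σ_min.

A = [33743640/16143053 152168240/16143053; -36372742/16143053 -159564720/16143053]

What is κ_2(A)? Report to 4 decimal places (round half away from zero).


form AᵀA = [2927003092804/309867015649 13006559694240/309867015649; 13006559694240/309867015649 57807459136000/309867015649] with trace 36129959684/184334929 and determinant 61465600/184334929
eigenvalues of AᵀA: λ = (tr ± √(tr²−4·det))/2 = 196, 313600/184334929
κ_2(A) = √(λ_max/λ_min) = √(196 / (313600/184334929)) = 339.4250

339.4250


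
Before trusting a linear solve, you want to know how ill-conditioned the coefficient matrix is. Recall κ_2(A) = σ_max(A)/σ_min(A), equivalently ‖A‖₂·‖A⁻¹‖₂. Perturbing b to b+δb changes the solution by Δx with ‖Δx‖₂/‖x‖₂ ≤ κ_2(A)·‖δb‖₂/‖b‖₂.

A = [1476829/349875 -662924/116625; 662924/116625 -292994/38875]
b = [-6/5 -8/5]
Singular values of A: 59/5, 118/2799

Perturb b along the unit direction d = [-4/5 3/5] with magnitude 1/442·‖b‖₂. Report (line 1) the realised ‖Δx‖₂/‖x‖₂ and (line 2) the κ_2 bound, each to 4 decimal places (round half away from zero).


largest singular value 59/5, smallest 118/2799
condition number: (59/5) ÷ (118/2799) = 279.9000
κ_2(A)·‖δb‖/‖b‖ = 0.6333
solve Ax = b  →  x = [-0.1017 0.1356]
‖b‖ = 2.0000, ‖x‖ = 0.1695
with δb = [-0.0036 0.0027], A·Δx = δb → ‖Δx‖ = 0.1073
realised ‖Δx‖/‖x‖ = 0.6333
tightness: 0.6333 against a bound of 0.6333; the bound is attained (ratio 1)

0.6333
0.6333


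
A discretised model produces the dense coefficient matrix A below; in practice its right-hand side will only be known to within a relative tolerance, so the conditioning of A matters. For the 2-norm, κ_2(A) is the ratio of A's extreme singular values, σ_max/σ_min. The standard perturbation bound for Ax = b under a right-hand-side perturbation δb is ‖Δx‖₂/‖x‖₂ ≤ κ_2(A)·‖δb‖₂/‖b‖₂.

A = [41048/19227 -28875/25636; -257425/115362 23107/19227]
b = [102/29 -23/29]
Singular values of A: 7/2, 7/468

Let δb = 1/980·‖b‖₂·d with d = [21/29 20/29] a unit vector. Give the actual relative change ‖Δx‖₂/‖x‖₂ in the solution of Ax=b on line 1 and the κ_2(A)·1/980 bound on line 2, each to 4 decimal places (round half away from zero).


0.0018
0.2388

from the listed singular values, σ₁ = 7/2, σ_n = 7/468
κ = σ_max/σ_min = (7/2)/(7/468) = 234.0000
κ_2(A)·‖δb‖/‖b‖ = 0.2388
solve Ax = b  →  x = [63.6807 117.5798]
2-norm of b is 3.6056; of x, 133.7170
re-solving with b+δb shifts x by Δx of norm 0.2460
dividing the unrounded norms, ‖Δx‖/‖x‖ = 0.0018
tightness: 0.0018 against a bound of 0.2388 (unrounded ratio ≈ 0.0077)


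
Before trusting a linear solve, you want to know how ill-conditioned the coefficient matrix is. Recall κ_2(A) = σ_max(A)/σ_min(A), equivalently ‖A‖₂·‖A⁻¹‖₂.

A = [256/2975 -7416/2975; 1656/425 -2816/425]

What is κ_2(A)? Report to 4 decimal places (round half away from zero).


AᵀA = [215104/14161 -368640/14161; -368640/14161 709696/14161]; tr = 3200/49, det = 4096/49
solving λ² − 3200/49·λ + 4096/49 = 0 gives λ = 64, 64/49
κ_2(A) = √(λ_max/λ_min) = √(64 / (64/49)) = 7.0000

7.0000


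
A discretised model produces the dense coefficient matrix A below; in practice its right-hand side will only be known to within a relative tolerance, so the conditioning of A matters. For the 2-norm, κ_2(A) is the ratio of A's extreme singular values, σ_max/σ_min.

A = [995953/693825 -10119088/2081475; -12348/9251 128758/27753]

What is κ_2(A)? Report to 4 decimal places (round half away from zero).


M = AᵀA = [2199267049/572405625 -22617532504/1717216875; -22617532504/1717216875 232640539684/5151650625]. tr(M)=403894309/8242641, det(M)=240100/8242641
eigenvalues of AᵀA: λ = (tr ± √(tr²−4·det))/2 = 49, 4900/8242641
σ_max=√49=7, σ_min=√(4900/8242641)=(70/2871) → κ = 287.1000

287.1000


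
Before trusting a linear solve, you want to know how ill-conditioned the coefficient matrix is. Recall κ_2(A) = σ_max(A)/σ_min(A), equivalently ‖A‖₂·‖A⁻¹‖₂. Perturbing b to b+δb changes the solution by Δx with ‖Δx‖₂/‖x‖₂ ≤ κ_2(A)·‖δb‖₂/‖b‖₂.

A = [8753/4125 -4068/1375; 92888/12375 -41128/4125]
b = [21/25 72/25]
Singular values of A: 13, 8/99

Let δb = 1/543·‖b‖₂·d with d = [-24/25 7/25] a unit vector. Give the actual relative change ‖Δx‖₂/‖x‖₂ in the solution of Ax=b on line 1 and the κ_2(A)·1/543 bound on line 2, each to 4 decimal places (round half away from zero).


0.2963
0.2963

σ_max = 13, σ_min = 8/99
condition number: 13 ÷ (8/99) = 160.8750
bound on ‖Δx‖/‖x‖: κ·ε = 160.8750·1/543 = 0.2963
solve Ax = b  →  x = [0.1385 -0.1846]
‖b‖ = 3.0000, ‖x‖ = 0.2308
re-solving with b+δb shifts x by Δx of norm 0.0684
realised ‖Δx‖/‖x‖ = 0.2963
so the bound is sharp here: realised error equals the bound


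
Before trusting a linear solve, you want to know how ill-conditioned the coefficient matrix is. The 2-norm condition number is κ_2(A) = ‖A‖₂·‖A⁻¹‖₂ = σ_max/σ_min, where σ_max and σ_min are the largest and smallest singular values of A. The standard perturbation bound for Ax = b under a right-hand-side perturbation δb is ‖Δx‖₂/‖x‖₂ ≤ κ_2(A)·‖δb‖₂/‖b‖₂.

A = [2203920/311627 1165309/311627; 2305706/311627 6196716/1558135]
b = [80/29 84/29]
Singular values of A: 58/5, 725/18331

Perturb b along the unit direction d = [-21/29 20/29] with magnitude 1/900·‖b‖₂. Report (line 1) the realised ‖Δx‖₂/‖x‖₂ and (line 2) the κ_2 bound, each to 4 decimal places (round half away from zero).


0.3259
0.3259

σ_max = 58/5, σ_min = 725/18331
κ_2(A) = (58/5) / (725/18331) = 293.2960
bound on ‖Δx‖/‖x‖: κ·ε = 293.2960·1/900 = 0.3259
solve Ax = b  →  x = [0.3043 0.1623]
‖b‖ = 4.0000, ‖x‖ = 0.3448
with δb = [-0.0032 0.0031], A·Δx = δb → ‖Δx‖ = 0.1124
realised ‖Δx‖/‖x‖ = 0.3259
realised/bound = 1 exactly: the bound is attained for this b and d


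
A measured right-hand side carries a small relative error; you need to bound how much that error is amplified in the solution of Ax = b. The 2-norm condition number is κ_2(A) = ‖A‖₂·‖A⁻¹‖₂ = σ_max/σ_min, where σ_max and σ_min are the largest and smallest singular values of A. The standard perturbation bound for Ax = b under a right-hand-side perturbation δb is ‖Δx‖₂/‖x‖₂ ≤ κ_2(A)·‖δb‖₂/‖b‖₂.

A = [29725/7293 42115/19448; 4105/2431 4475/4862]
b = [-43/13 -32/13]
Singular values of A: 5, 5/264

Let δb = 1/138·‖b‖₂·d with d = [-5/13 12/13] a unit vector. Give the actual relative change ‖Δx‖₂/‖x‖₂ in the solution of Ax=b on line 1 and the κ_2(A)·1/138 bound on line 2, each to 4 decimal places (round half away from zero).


from the listed singular values, σ₁ = 5, σ_n = 5/264
condition number: 5 ÷ (5/264) = 264.0000
perturbation bound = 264.0000·1/138 = 1.9130
solve Ax = b  →  x = [24.1412 -46.9647]
‖b‖₂ = 4.1231 and ‖x‖₂ = 52.8061
re-solving with b+δb shifts x by Δx of norm 1.5775
realised ‖Δx‖/‖x‖ = 0.0299
tightness: 0.0299 against a bound of 1.9130 (unrounded ratio ≈ 0.0156)

0.0299
1.9130


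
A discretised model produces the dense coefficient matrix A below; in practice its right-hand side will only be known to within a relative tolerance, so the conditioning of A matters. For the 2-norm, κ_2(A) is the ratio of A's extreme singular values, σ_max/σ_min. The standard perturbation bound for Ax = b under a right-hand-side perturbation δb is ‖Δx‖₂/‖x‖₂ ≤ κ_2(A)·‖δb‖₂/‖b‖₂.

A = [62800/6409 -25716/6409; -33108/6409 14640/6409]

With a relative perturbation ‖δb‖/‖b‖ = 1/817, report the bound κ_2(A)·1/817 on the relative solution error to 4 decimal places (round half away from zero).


0.1065

AᵀA = [17439376/142129 -7265280/142129; -7265280/142129 3029904/142129]; tr = 121120/841, det = 2304/841
solving λ² − 121120/841·λ + 2304/841 = 0 gives λ = 144, 16/841
σ_max=√144=12, σ_min=√(16/841)=(4/29) → κ = 87.0000
worst-case relative error ≤ 87.0000 × 1/817 = 0.1065
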